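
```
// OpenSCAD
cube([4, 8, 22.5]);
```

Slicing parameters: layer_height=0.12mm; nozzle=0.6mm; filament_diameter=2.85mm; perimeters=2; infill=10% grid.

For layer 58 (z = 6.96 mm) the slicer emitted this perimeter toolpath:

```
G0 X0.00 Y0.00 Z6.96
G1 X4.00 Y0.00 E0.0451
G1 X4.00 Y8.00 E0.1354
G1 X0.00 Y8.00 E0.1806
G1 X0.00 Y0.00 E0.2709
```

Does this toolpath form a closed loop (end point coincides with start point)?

Start point (G0): (0.00, 0.00). End point (last G1): the path returns to the start — closed.

yes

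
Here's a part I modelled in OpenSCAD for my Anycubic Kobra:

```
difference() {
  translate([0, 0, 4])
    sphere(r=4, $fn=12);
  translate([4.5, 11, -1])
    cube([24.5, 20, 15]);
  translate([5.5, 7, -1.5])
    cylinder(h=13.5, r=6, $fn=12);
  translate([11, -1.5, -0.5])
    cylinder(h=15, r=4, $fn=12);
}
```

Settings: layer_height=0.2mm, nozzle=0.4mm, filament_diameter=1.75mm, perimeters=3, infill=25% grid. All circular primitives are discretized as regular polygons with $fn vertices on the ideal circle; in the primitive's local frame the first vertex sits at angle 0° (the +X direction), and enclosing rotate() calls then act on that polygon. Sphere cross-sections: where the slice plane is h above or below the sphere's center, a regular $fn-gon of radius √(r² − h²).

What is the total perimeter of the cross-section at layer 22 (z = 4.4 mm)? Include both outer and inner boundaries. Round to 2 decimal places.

At z = 4.4 mm: the r=4 sphere contributes a regular 12-gon of circumradius √(4²−0.4²) = 3.980 (perimeter = 2·12·3.980·sin(180°/12) = 24.72 mm); the cube at (4.5, 11) (footprint 24.5×20) is included at this height (perimeter 89.00 mm); the r=6 cylinder at (5.5, 7) gives a regular 12-gon of circumradius 6 (constant along its height) (perimeter = 2·12·6.000·sin(180°/12) = 37.27 mm); the cylinder at (11, -1.5): section is a regular 12-gon, circumradius r=4 (perimeter = 2·12·4.000·sin(180°/12) = 24.85 mm); Taking the first minus the rest: starting from the r=4 sphere, the 24.5×20 cube at (4.5, 11) misses the remaining region (no effect); the r=6 cylinder at (5.5, 7) partially overlaps it — only the 2.23 mm² overlap (of its 108.00 mm²) is removed, clipping the outline; the r=4 cylinder at (11, -1.5) misses the remaining region (no effect) — boundary = 24.59 mm. Overall, the cross-section is a single solid region. Total boundary length (outer) = 24.59 mm.

24.59 mm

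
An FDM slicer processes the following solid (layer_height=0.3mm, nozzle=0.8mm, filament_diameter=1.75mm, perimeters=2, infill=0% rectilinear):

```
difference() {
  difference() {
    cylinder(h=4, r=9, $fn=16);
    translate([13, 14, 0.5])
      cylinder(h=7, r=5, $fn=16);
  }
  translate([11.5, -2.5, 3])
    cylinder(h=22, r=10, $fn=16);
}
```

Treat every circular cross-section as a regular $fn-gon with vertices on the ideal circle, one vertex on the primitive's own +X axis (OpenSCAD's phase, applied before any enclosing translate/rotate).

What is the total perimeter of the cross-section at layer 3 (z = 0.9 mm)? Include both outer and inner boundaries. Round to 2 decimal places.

56.19 mm

At z = 0.9 mm: the cylinder: section is a regular 16-gon, circumradius r=9 (perimeter = 2·16·9.000·sin(180°/16) = 56.19 mm); the cylinder at (13, 14): section is a regular 16-gon, circumradius r=5 (perimeter = 2·16·5.000·sin(180°/16) = 31.21 mm); Taking the first minus the rest: starting from the r=9 cylinder, the r=5 cylinder at (13, 14) misses the remaining region (no effect) — boundary = 56.19 mm; the cylinder at (11.5, -2.5) does not reach this height (z outside [3, 25]); Taking the first minus the rest: none of the subtracted shapes is present at this height, so that combined region is unchanged — boundary = 56.19 mm. Overall, the cross-section is a single solid region. Total boundary length (outer) = 56.19 mm.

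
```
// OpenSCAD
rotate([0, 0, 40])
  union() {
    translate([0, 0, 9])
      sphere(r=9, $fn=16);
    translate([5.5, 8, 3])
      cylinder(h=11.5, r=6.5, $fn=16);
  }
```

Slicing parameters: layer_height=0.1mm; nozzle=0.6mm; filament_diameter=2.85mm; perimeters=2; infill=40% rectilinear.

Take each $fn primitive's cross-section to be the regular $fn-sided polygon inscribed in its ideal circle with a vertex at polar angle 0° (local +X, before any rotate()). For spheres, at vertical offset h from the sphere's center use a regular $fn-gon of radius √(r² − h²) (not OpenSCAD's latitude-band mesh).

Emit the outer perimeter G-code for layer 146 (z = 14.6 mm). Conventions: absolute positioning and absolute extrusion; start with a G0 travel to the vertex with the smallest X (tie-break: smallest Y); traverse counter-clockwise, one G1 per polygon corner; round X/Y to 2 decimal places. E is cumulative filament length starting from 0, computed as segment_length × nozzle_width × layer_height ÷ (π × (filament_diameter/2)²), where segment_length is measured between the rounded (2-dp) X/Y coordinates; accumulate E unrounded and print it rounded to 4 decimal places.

At z = 14.6 mm: the r=9 sphere contributes a regular 16-gon of circumradius √(9²−5.6²) = 7.046; the cylinder at (5.5, 8) is not intersected at this z (z outside [3, 14.5]); Merging all regions: only the r=9 sphere is present, so the union is just that shape — 1 connected region; (rotated 40° about Z; rotation is an isometry so areas/perimeters/island counts are preserved). The outline is a single polygon with 16 vertices. Extrusion per mm of travel: 0.6 × 0.1 / (π × 1.425²) = 0.009405. Accumulating E over each segment gives final E = 0.4137.

G0 X-7.02 Y0.61 Z14.60
G1 X-6.72 Y-2.12 E0.0258
G1 X-5.40 Y-4.53 E0.0517
G1 X-3.25 Y-6.25 E0.0776
G1 X-0.61 Y-7.02 E0.1034
G1 X2.12 Y-6.72 E0.1293
G1 X4.53 Y-5.40 E0.1551
G1 X6.25 Y-3.25 E0.1810
G1 X7.02 Y-0.61 E0.2069
G1 X6.72 Y2.12 E0.2327
G1 X5.40 Y4.53 E0.2585
G1 X3.25 Y6.25 E0.2844
G1 X0.61 Y7.02 E0.3103
G1 X-2.12 Y6.72 E0.3361
G1 X-4.53 Y5.40 E0.3620
G1 X-6.25 Y3.25 E0.3879
G1 X-7.02 Y0.61 E0.4137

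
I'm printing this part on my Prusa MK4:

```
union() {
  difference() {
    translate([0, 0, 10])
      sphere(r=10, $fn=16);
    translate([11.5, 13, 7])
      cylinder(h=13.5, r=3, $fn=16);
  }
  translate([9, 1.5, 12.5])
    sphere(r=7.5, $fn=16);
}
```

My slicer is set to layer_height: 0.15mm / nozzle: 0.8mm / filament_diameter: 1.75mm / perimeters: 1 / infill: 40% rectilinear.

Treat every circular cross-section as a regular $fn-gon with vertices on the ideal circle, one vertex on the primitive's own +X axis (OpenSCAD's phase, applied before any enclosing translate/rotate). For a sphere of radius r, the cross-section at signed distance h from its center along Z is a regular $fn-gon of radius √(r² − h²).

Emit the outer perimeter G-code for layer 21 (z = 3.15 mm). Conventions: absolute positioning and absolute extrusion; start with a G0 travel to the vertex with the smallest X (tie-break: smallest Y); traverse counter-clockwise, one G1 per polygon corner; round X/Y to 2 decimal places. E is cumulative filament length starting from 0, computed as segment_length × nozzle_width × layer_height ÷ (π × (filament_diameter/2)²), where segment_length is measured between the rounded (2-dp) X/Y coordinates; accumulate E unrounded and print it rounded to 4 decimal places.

G0 X-7.29 Y0.00 Z3.15
G1 X-6.73 Y-2.79 E0.1420
G1 X-5.15 Y-5.15 E0.2837
G1 X-2.79 Y-6.73 E0.4254
G1 X0.00 Y-7.29 E0.5673
G1 X2.79 Y-6.73 E0.7093
G1 X5.15 Y-5.15 E0.8510
G1 X6.73 Y-2.79 E0.9927
G1 X7.29 Y0.00 E1.1346
G1 X6.73 Y2.79 E1.2766
G1 X5.15 Y5.15 E1.4183
G1 X2.79 Y6.73 E1.5600
G1 X0.00 Y7.29 E1.7020
G1 X-2.79 Y6.73 E1.8439
G1 X-5.15 Y5.15 E1.9856
G1 X-6.73 Y2.79 E2.1273
G1 X-7.29 Y0.00 E2.2693

At z = 3.15 mm: the sphere: section is a regular 16-gon, circumradius = √(r²−h²) = √(10²−6.85²) = 7.285; the cylinder at (11.5, 13) is not intersected at this z (z outside [7, 20.5]); Subtracting the remaining from the first: none of the subtracted shapes is present at this height, so the r=10 sphere is unchanged — 1 connected region; the sphere at (9, 1.5) does not reach this height (|z−center|=9.350 > r=7.5); Merging all regions: only that combined region is present, so the union is just that shape — 1 connected region. The outline is a single polygon with 16 vertices. Extrusion per mm of travel: 0.8 × 0.15 / (π × 0.875²) = 0.049890. Accumulating E over each segment gives final E = 2.2693.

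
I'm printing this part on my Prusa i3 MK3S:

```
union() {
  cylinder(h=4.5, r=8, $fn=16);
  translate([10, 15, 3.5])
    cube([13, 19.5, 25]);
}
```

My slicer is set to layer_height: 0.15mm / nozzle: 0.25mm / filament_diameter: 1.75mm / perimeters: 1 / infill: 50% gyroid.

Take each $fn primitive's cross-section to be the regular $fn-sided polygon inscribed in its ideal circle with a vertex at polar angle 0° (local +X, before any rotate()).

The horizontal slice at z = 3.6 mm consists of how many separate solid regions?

At z = 3.6 mm: the r=8 cylinder contributes a regular 16-gon of circumradius 8; the cube at (10, 15) is present — its section is the full 13×19.5 rectangle; Combining (union): the 2 present regions are separate (no shared area or edge), so areas and boundary lengths simply add and each stays a separate island — 2 connected regions. The result has 2 disconnected regions.

2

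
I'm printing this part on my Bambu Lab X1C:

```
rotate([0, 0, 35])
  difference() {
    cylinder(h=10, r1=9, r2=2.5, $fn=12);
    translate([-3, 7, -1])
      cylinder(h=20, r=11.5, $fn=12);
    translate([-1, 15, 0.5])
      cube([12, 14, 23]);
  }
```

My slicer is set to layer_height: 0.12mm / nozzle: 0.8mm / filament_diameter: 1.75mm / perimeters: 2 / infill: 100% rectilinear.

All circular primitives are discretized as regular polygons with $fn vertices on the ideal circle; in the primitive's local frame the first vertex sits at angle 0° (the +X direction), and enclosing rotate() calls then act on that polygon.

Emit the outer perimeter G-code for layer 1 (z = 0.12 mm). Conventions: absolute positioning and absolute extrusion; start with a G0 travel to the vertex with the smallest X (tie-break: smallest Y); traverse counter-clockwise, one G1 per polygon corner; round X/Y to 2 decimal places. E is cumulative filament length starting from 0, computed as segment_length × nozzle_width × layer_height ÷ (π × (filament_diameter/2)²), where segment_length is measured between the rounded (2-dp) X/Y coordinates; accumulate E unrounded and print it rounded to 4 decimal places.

G0 X-4.82 Y-7.21 Z0.12
G1 X-3.77 Y-8.09 E0.0547
G1 X0.78 Y-8.89 E0.2391
G1 X5.12 Y-7.31 E0.4234
G1 X8.09 Y-3.77 E0.6078
G1 X8.89 Y0.78 E0.7922
G1 X7.31 Y5.12 E0.9766
G1 X3.91 Y7.97 E1.1536
G1 X4.98 Y5.02 E1.2789
G1 X3.95 Y-0.85 E1.5167
G1 X0.12 Y-5.41 E1.7544
G1 X-4.82 Y-7.21 E1.9643

At z = 0.12 mm: the cone contributes a regular 12-gon of circumradius 8.922 (interpolated between r1=9 and r2=2.5 at t=0.012); the r=11.5 cylinder at (-3, 7) contributes a regular 12-gon of circumradius 11.5; the cube at (-1, 15) is not intersected at this z (z outside [0.5, 23.5]); After the difference (first − rest): starting from the cone, the r=11.5 cylinder at (-3, 7) partially overlaps it — only the 160.46 mm² overlap (of its 396.75 mm²) is removed, clipping the outline — 1 connected region; (rotated 35° about Z; rotation is an isometry so areas/perimeters/island counts are preserved). The outline is a single polygon with 11 vertices. Extrusion per mm of travel: 0.8 × 0.12 / (π × 0.875²) = 0.039912. Accumulating E over each segment gives final E = 1.9643.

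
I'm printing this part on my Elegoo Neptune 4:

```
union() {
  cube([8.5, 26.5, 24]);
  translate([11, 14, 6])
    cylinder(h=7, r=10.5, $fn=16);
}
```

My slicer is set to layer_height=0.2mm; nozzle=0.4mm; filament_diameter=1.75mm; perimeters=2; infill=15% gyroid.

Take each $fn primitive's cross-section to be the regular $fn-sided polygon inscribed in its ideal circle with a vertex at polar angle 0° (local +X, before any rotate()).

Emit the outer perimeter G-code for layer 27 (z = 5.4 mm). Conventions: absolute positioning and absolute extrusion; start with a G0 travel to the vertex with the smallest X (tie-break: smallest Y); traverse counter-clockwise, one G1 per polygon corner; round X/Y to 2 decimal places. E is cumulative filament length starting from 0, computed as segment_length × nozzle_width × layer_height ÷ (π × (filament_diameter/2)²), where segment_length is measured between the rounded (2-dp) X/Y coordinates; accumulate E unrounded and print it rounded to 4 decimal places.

G0 X0.00 Y0.00 Z5.40
G1 X8.50 Y0.00 E0.2827
G1 X8.50 Y26.50 E1.1641
G1 X0.00 Y26.50 E1.4468
G1 X0.00 Y0.00 E2.3282

At z = 5.4 mm: the cube (footprint 8.5×26.5) is included at this height; the cylinder at (11, 14) is not intersected at this z (z outside [6, 13]); Combining (union): only the 8.5×26.5 cube is present, so the union is just that shape — 1 connected region. The outline is a single polygon with 4 vertices. Extrusion per mm of travel: 0.4 × 0.2 / (π × 0.875²) = 0.033260. Accumulating E over each segment gives final E = 2.3282.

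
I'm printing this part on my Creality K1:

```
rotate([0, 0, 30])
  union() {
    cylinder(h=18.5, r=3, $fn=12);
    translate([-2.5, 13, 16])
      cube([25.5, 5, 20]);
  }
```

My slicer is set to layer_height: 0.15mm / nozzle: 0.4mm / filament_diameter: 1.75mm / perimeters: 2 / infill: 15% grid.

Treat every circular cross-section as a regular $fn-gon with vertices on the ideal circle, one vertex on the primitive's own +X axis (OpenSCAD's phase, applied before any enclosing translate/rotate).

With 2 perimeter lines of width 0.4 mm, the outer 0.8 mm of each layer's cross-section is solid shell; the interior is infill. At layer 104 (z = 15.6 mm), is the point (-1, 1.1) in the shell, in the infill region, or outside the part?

At z = 15.6 mm: the r=3 cylinder gives a regular 12-gon of circumradius 3 (constant along its height); the cube at (-2.5, 13) is absent (z outside [16, 36]); Taking the union: only the r=3 cylinder is present, so the union is just that shape — 1 connected region; (rotated 30° about Z; rotation is an isometry so areas/perimeters/island counts are preserved). Overall, the cross-section is a single solid region. Undo the 30° rotation: the query point maps to (-0.316, 1.453) in the un-rotated model frame. The nearest boundary edge runs (0.00, 3.00)→(-1.50, 2.60); distance from the point to it = 1.41 mm. The point is inside the cross-section and 1.41 mm from the nearest boundary — more than the 0.8 mm shell width (2 × 0.4), so it's in the infill interior.

infill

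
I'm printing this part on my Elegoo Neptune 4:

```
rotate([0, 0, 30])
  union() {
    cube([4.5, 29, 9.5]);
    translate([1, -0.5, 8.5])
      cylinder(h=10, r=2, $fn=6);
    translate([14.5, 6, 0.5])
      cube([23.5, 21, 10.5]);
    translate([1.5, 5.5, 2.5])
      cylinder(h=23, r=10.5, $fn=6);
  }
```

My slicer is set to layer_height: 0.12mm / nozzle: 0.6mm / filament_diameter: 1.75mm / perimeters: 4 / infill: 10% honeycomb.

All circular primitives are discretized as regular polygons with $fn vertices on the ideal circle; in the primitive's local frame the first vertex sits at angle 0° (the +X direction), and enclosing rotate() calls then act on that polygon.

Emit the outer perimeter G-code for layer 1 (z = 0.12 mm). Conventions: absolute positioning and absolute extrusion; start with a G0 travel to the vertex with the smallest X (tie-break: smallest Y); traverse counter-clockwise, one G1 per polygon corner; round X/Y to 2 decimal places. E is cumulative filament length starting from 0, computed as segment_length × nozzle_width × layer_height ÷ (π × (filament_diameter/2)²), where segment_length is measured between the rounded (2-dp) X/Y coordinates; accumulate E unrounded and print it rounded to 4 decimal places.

G0 X-14.50 Y25.11 Z0.12
G1 X0.00 Y0.00 E0.8680
G1 X3.90 Y2.25 E1.0027
G1 X-10.60 Y27.36 E1.8707
G1 X-14.50 Y25.11 E2.0055

At z = 0.12 mm: the 4.5×29 cube contributes its full rectangle; the cylinder at (1, -0.5) does not reach this height (z outside [8.5, 18.5]); the cube at (14.5, 6) does not reach this height (z outside [0.5, 11]); the cylinder at (1.5, 5.5) is not intersected at this z (z outside [2.5, 25.5]); Taking the union: only the 4.5×29 cube is present, so the union is just that shape — 1 connected region; (whole slice rotated 30° about Z — lengths, areas and connectivity unchanged). The outline is a single polygon with 4 vertices. Extrusion per mm of travel: 0.6 × 0.12 / (π × 0.875²) = 0.029934. Accumulating E over each segment gives final E = 2.0055.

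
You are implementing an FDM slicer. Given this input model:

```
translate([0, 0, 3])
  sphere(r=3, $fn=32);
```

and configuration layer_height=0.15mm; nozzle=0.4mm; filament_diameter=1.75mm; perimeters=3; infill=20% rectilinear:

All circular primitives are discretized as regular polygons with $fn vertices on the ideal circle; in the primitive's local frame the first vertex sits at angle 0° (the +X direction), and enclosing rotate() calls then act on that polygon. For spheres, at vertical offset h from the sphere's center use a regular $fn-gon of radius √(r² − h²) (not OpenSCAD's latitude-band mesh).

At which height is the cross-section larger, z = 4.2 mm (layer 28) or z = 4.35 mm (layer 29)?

Layer 28 (z = 4.2): the sphere: section is a regular 32-gon, circumradius = √(r²−h²) = √(3²−1.2²) = 2.750 (area = (32/2)·2.750²·sin(360°/32) = 23.60 mm²). So its area = 23.60 mm². Layer 29 (z = 4.35): the r=3 sphere contributes a regular 32-gon of circumradius √(3²−1.35²) = 2.679 (area = (32/2)·2.679²·sin(360°/32) = 22.40 mm²). So its area = 22.40 mm². Layer 28 is larger (23.60 vs 22.40 mm²).

layer 28 (z = 4.2 mm)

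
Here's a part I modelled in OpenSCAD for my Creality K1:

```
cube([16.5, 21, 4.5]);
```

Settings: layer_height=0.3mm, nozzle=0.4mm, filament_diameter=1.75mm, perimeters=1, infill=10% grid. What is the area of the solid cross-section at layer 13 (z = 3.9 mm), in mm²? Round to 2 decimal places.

At z = 3.9 mm: the cube is present — its section is the full 16.5×21 rectangle (area 346.50 mm²). Overall, the cross-section is a single solid region. Net area = 346.50 mm².

346.50 mm²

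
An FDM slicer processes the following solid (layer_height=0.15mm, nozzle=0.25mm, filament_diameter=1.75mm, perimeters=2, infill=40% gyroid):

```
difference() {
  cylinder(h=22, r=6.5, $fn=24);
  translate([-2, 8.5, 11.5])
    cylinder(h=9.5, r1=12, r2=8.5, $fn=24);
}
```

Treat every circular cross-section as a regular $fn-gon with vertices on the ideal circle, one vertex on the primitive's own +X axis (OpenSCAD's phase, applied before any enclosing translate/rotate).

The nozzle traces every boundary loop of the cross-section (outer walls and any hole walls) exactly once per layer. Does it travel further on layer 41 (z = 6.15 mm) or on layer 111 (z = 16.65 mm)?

Layer 41 (z = 6.15): the cylinder: section is a regular 24-gon, circumradius r=6.5 (perimeter = 2·24·6.500·sin(180°/24) = 40.72 mm); the cone at (-2, 8.5) is absent (z outside [11.5, 21]); After the difference (first − rest): none of the subtracted shapes is present at this height, so the r=6.5 cylinder is unchanged — boundary = 40.72 mm. So its perimeter = 40.72 mm. Layer 111 (z = 16.65): the cylinder: section is a regular 24-gon, circumradius r=6.5 (perimeter = 2·24·6.500·sin(180°/24) = 40.72 mm); the cone at (-2, 8.5) contributes a regular 24-gon of circumradius 10.103 (interpolated between r1=12 and r2=8.5 at t=0.542) (perimeter = 2·24·10.103·sin(180°/24) = 63.30 mm); Taking the first minus the rest: starting from the r=6.5 cylinder, the cone at (-2, 8.5) partially overlaps it — only the 73.00 mm² overlap (of its 316.99 mm²) is removed, clipping the outline — boundary = 36.23 mm. So its perimeter = 36.23 mm. Layer 41 is larger (40.72 vs 36.23 mm).

layer 41 (z = 6.15 mm)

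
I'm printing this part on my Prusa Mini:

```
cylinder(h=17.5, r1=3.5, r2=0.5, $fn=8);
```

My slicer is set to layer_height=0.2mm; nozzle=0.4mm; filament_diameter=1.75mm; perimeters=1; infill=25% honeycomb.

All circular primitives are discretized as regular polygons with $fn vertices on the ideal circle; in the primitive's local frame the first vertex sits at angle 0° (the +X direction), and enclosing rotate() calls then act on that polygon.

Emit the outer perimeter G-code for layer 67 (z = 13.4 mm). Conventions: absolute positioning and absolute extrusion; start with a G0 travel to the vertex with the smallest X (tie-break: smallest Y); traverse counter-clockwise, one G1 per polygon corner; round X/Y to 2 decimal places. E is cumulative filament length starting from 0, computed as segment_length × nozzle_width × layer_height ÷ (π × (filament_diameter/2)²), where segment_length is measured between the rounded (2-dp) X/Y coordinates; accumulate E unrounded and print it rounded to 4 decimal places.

At z = 13.4 mm: the cone (r1=3.5→r2=0.5) has section circumradius 1.203 here — a regular 8-gon. The outline is a single polygon with 8 vertices. Extrusion per mm of travel: 0.4 × 0.2 / (π × 0.875²) = 0.033260. Accumulating E over each segment gives final E = 0.2446.

G0 X-1.20 Y0.00 Z13.40
G1 X-0.85 Y-0.85 E0.0306
G1 X0.00 Y-1.20 E0.0611
G1 X0.85 Y-0.85 E0.0917
G1 X1.20 Y0.00 E0.1223
G1 X0.85 Y0.85 E0.1529
G1 X0.00 Y1.20 E0.1834
G1 X-0.85 Y0.85 E0.2140
G1 X-1.20 Y0.00 E0.2446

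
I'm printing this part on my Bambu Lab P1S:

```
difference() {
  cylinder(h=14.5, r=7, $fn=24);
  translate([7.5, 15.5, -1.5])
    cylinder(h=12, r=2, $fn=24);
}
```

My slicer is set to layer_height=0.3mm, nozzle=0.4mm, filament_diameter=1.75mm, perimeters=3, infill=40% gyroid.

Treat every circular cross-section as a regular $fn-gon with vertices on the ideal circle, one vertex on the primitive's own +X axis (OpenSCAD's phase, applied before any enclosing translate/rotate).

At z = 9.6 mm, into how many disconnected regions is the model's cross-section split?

At z = 9.6 mm: the cylinder: section is a regular 24-gon, circumradius r=7; the r=2 cylinder at (7.5, 15.5) contributes a regular 24-gon of circumradius 2; Taking the first minus the rest: starting from the r=7 cylinder, the r=2 cylinder at (7.5, 15.5) misses the remaining region (no effect) — 1 connected region. The result has 1 disconnected region.

1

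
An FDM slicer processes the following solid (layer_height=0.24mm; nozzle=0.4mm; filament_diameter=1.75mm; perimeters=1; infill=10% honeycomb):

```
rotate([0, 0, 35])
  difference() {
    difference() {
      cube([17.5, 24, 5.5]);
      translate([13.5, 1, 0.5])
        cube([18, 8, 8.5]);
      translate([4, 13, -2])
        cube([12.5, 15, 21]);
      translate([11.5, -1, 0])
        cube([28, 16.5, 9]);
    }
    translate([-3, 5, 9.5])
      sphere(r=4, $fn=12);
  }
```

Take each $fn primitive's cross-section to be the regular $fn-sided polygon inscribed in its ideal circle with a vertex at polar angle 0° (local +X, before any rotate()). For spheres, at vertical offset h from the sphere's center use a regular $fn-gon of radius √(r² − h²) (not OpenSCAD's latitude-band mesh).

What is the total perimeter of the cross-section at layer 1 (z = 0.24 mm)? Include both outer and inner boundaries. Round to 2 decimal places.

At z = 0.24 mm: the 17.5×24 cube contributes its full rectangle (perimeter 83.00 mm); the cube at (13.5, 1) is absent (z outside [0.5, 9]); the 12.5×15 cube at (4, 13) contributes its full rectangle (perimeter 55.00 mm); the cube at (11.5, -1) is present — its section is the full 28×16.5 rectangle (perimeter 89.00 mm); After the difference (first − rest): starting from the 17.5×24 cube, the 12.5×15 cube at (4, 13) partially overlaps it — only the 137.50 mm² overlap (of its 187.50 mm²) is removed, clipping the outline; the 28×16.5 cube at (11.5, -1) partially overlaps it — only the 80.50 mm² overlap (of its 462.00 mm²) is removed, clipping the outline — boundary = 90.00 mm; the sphere at (-3, 5) is absent (|z−center|=9.260 > r=4); Taking the first minus the rest: none of the subtracted shapes is present at this height, so that combined region is unchanged — boundary = 90.00 mm; (rotated 35° about Z; rotation is an isometry so areas/perimeters/island counts are preserved). Overall, the cross-section has 2 separate islands. Total boundary length (outer) = 90.00 mm.

90.00 mm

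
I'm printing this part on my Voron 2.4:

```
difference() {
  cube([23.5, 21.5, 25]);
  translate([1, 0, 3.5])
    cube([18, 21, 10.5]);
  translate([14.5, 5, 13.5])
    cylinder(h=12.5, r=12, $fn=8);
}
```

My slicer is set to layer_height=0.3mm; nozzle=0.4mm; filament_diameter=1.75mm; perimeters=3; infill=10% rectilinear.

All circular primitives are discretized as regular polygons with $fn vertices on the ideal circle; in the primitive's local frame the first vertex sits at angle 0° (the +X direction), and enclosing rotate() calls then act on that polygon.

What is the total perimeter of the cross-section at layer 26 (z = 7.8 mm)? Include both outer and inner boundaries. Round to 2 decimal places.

At z = 7.8 mm: the cube is present — its section is the full 23.5×21.5 rectangle (perimeter 90.00 mm); the cube at (1, 0) (footprint 18×21) is included at this height (perimeter 78.00 mm); the cylinder at (14.5, 5) does not reach this height (z outside [13.5, 26]); Taking the first minus the rest: starting from the 23.5×21.5 cube, the 18×21 cube at (1, 0) lies inside it touching the edge (removes its full 378.00 mm²) — boundary = 132.00 mm. Overall, the cross-section is a single solid region. Total boundary length (outer) = 132.00 mm.

132.00 mm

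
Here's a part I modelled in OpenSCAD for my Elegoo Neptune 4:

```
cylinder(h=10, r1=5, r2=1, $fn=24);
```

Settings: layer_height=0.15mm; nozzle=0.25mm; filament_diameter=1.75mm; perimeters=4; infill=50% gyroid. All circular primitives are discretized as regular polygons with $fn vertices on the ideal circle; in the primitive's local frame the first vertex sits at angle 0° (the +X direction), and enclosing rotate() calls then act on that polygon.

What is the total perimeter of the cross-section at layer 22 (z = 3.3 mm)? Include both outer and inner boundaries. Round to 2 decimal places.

At z = 3.3 mm: the cone: at t=0.330 of its height the radius interpolates to r₁+(r₂−r₁)t = 3.680, giving a regular 24-gon of that circumradius (perimeter = 2·24·3.680·sin(180°/24) = 23.06 mm). Overall, the cross-section is a single solid region. Total boundary length (outer) = 23.06 mm.

23.06 mm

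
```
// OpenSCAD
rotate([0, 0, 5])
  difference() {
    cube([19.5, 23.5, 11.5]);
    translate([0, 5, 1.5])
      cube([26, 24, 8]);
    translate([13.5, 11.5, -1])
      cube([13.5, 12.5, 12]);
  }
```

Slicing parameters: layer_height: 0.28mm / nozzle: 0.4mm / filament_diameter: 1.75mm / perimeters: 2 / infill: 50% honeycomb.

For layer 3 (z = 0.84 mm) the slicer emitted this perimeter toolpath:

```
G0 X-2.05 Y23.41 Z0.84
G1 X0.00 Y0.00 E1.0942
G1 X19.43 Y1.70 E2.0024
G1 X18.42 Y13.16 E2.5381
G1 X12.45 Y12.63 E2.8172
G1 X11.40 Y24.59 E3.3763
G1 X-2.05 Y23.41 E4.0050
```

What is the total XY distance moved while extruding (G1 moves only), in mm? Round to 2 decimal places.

86.01 mm

Sum the Euclidean lengths of each G1 segment: total = 86.01 mm.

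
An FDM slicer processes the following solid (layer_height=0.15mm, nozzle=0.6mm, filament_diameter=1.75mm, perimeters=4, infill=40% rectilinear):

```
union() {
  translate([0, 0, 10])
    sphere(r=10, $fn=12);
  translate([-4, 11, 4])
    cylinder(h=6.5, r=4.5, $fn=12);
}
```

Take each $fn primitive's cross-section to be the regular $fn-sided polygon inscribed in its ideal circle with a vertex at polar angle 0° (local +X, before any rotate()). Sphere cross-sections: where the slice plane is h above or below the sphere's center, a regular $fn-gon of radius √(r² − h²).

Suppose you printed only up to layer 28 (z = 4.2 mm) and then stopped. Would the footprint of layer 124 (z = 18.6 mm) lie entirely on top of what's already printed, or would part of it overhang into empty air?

entirely on top

Compare the two slices. At z = 4.2: the r=10 sphere slices to a regular 12-gon of circumradius 8.146 (√(r²−h²) with h=5.8 from center) (area = (12/2)·8.146²·sin(360°/12) = 199.08 mm²); the r=4.5 cylinder at (-4, 11) contributes a regular 12-gon of circumradius 4.5 (area = (12/2)·4.500²·sin(360°/12) = 60.75 mm²); Combining (union): the regions partially overlap — summed areas 259.83 mm² minus the doubly-counted overlap 1.67 mm² gives 258.16 mm² — area = 258.16 mm². At z = 18.6: the sphere: section is a regular 12-gon, circumradius = √(r²−h²) = √(10²−8.6²) = 5.103 (area = (12/2)·5.103²·sin(360°/12) = 78.12 mm²); the cylinder at (-4, 11) is absent (z outside [4, 10.5]); Taking the union: only the r=10 sphere is present, so the union is just that shape — area = 78.12 mm². Checking containment: the cross-section at z = 18.6 is a subset of the cross-section at z = 4.2.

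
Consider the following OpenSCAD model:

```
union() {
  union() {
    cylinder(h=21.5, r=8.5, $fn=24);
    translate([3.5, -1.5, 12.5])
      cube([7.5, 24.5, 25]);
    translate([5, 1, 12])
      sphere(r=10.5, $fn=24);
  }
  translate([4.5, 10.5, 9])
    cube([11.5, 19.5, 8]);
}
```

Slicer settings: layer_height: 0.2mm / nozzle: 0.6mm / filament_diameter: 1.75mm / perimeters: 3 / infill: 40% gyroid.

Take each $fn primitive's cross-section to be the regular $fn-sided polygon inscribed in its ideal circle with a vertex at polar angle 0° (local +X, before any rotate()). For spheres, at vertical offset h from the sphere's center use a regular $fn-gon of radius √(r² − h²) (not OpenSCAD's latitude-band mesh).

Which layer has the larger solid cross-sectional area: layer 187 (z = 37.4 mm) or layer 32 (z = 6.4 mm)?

layer 32 (z = 6.4 mm)

Layer 187 (z = 37.4): the cylinder is not intersected at this z (z outside [0, 21.5]); the cube at (3.5, -1.5) (footprint 7.5×24.5) is included at this height (area 183.75 mm²); the sphere at (5, 1) is absent (|z−center|=25.400 > r=10.5); Merging all regions: only the 7.5×24.5 cube at (3.5, -1.5) is present, so the union is just that shape — area = 183.75 mm²; the cube at (4.5, 10.5) is not intersected at this z (z outside [9, 17]); Combining (union): only that combined region is present, so the union is just that shape — area = 183.75 mm². So its area = 183.75 mm². Layer 32 (z = 6.4): the cylinder: section is a regular 24-gon, circumradius r=8.5 (area = (24/2)·8.500²·sin(360°/24) = 224.40 mm²); the cube at (3.5, -1.5) is not intersected at this z (z outside [12.5, 37.5]); the sphere at (5, 1): section is a regular 24-gon, circumradius = √(r²−h²) = √(10.5²−5.6²) = 8.882 (area = (24/2)·8.882²·sin(360°/24) = 245.02 mm²); Combining (union): the regions partially overlap — summed areas 469.41 mm² minus the doubly-counted overlap 147.62 mm² gives 321.80 mm² — area = 321.80 mm²; the cube at (4.5, 10.5) is absent (z outside [9, 17]); Combining (union): only that combined region is present, so the union is just that shape — area = 321.80 mm². So its area = 321.80 mm². Layer 32 is larger (321.80 vs 183.75 mm²).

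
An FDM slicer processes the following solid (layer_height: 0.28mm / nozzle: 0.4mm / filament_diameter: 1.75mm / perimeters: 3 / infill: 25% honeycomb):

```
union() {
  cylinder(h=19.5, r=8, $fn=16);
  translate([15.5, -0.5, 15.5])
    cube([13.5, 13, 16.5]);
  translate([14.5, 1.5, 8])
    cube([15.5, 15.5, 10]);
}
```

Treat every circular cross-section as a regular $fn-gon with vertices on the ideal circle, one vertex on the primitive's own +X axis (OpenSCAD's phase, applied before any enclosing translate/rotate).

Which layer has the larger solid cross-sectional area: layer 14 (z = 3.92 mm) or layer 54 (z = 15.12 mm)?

layer 54 (z = 15.12 mm)

Layer 14 (z = 3.92): the r=8 cylinder gives a regular 16-gon of circumradius 8 (constant along its height) (area = (16/2)·8.000²·sin(360°/16) = 195.93 mm²); the cube at (15.5, -0.5) is not intersected at this z (z outside [15.5, 32]); the cube at (14.5, 1.5) is absent (z outside [8, 18]); Taking the union: only the r=8 cylinder is present, so the union is just that shape — area = 195.93 mm². So its area = 195.93 mm². Layer 54 (z = 15.12): the cylinder: section is a regular 16-gon, circumradius r=8 (area = (16/2)·8.000²·sin(360°/16) = 195.93 mm²); the cube at (15.5, -0.5) is absent (z outside [15.5, 32]); the cube at (14.5, 1.5) (footprint 15.5×15.5) is included at this height (area 240.25 mm²); Combining (union): the 2 present regions are separate (no shared area or edge), so areas and boundary lengths simply add and each stays a separate island — area = 436.18 mm². So its area = 436.18 mm². Layer 54 is larger (436.18 vs 195.93 mm²).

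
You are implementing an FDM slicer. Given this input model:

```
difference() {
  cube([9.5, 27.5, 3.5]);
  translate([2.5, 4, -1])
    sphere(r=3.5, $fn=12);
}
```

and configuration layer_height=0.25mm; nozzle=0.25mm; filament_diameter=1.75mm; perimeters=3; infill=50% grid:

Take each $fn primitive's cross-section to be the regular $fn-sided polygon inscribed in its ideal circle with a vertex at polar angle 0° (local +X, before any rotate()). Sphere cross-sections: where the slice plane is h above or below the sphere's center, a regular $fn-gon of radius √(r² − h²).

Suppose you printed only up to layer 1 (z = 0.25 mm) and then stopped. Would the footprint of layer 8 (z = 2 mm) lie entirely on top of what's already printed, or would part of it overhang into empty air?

Compare the two slices. At z = 0.25: the cube (footprint 9.5×27.5) is included at this height (area 261.25 mm²); the sphere at (2.5, 4): section is a regular 12-gon, circumradius = √(r²−h²) = √(3.5²−1.25²) = 3.269 (area = (12/2)·3.269²·sin(360°/12) = 32.06 mm²); Subtracting the remaining from the first: starting from the 9.5×27.5 cube (261.25 mm²), the r=3.5 sphere at (2.5, 4) partially overlaps it — only the 30.15 mm² overlap (of its 32.06 mm²) is removed, clipping the outline — area = 231.10 mm². At z = 2: the cube (footprint 9.5×27.5) is included at this height (area 261.25 mm²); the r=3.5 sphere at (2.5, 4) slices to a regular 12-gon of circumradius 1.803 (√(r²−h²) with h=3 from center) (area = (12/2)·1.803²·sin(360°/12) = 9.75 mm²); After the difference (first − rest): starting from the 9.5×27.5 cube (261.25 mm²), the r=3.5 sphere at (2.5, 4) lies wholly inside it (removes its full 9.75 mm² and its 11.20 mm outline becomes a hole wall) — area = 251.50 mm². Checking containment: at z = 2 the cross-section extends beyond the z = 0.25 cross-section by about 20.40 mm².

part overhangs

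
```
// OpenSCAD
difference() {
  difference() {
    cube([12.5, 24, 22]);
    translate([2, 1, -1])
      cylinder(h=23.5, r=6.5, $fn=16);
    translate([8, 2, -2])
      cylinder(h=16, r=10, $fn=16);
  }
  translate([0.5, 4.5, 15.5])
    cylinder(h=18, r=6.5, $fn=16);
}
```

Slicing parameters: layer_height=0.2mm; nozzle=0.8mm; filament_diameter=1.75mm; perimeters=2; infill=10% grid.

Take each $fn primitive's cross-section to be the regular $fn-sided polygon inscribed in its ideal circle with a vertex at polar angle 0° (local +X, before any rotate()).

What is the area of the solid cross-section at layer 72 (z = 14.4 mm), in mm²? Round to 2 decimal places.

246.66 mm²

At z = 14.4 mm: the cube (footprint 12.5×24) is included at this height (area 300.00 mm²); the r=6.5 cylinder at (2, 1) contributes a regular 16-gon of circumradius 6.5 (area = (16/2)·6.500²·sin(360°/16) = 129.35 mm²); the cylinder at (8, 2) does not reach this height (z outside [-2, 14]); Taking the first minus the rest: starting from the 12.5×24 cube (300.00 mm²), the r=6.5 cylinder at (2, 1) partially overlaps it — only the 53.34 mm² overlap (of its 129.35 mm²) is removed, clipping the outline — area = 246.66 mm²; the cylinder at (0.5, 4.5) is not intersected at this z (z outside [15.5, 33.5]); Subtracting the remaining from the first: none of the subtracted shapes is present at this height, so that combined region is unchanged — area = 246.66 mm². Overall, the cross-section is a single solid region. Net area = 246.66 mm².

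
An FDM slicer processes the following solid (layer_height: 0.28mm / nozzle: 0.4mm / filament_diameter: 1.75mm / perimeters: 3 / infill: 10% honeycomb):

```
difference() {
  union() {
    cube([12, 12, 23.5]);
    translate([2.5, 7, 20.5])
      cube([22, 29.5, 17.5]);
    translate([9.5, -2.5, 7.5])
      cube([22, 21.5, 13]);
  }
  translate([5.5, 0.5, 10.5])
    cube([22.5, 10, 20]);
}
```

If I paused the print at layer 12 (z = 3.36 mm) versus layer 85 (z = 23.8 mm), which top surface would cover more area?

Layer 12 (z = 3.36): the cube is present — its section is the full 12×12 rectangle (area 144.00 mm²); the cube at (2.5, 7) is absent (z outside [20.5, 38]); the cube at (9.5, -2.5) does not reach this height (z outside [7.5, 20.5]); Taking the union: only the 12×12 cube is present, so the union is just that shape — area = 144.00 mm²; the cube at (5.5, 0.5) does not reach this height (z outside [10.5, 30.5]); Subtracting the remaining from the first: none of the subtracted shapes is present at this height, so the result so far is unchanged — area = 144.00 mm². So its area = 144.00 mm². Layer 85 (z = 23.8): the cube is absent (z outside [0, 23.5]); the cube at (2.5, 7) (footprint 22×29.5) is included at this height (area 649.00 mm²); the cube at (9.5, -2.5) does not reach this height (z outside [7.5, 20.5]); Combining (union): only the 22×29.5 cube at (2.5, 7) is present, so the union is just that shape — area = 649.00 mm²; the cube at (5.5, 0.5) is present — its section is the full 22.5×10 rectangle (area 225.00 mm²); Subtracting the remaining from the first: starting from that combined region (649.00 mm²), the 22.5×10 cube at (5.5, 0.5) partially overlaps it — only the 66.50 mm² overlap (of its 225.00 mm²) is removed, clipping the outline — area = 582.50 mm². So its area = 582.50 mm². Layer 85 is larger (582.50 vs 144.00 mm²).

layer 85 (z = 23.8 mm)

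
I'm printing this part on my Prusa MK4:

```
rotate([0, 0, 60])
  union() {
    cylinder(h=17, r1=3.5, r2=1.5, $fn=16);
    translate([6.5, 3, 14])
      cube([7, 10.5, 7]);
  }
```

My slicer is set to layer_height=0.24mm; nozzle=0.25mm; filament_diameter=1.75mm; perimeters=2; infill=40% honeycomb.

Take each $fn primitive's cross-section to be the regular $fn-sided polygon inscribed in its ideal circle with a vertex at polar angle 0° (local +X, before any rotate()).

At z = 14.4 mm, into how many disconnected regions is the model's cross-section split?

2

At z = 14.4 mm: the cone contributes a regular 16-gon of circumradius 1.806 (interpolated between r1=3.5 and r2=1.5 at t=0.847); the cube at (6.5, 3) is present — its section is the full 7×10.5 rectangle; Merging all regions: the 2 present regions are separate (no shared area or edge), so areas and boundary lengths simply add and each stays a separate island — 2 connected regions; (rotated 60° about Z; rotation is an isometry so areas/perimeters/island counts are preserved). The result has 2 disconnected regions.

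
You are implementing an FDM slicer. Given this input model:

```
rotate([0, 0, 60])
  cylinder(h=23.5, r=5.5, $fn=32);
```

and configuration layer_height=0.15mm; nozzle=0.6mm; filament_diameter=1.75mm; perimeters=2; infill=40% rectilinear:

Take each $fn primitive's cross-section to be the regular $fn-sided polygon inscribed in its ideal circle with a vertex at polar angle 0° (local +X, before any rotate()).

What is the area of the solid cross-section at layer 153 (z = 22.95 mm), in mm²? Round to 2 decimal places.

At z = 22.95 mm: the cylinder: section is a regular 32-gon, circumradius r=5.5 (area = (32/2)·5.500²·sin(360°/32) = 94.42 mm²); (rotated 60° about Z; rotation is an isometry so areas/perimeters/island counts are preserved). Overall, the cross-section is a single solid region. Net area = 94.42 mm².

94.42 mm²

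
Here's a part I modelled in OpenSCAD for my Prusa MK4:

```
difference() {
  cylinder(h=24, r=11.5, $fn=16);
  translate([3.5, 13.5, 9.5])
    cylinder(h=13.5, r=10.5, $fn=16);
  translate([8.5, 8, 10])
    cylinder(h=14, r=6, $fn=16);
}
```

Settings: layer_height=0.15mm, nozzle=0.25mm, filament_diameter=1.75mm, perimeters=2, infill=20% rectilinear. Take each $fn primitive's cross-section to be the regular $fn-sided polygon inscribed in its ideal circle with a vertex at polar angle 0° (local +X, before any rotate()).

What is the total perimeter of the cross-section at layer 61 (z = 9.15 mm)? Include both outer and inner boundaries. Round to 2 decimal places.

71.79 mm

At z = 9.15 mm: the r=11.5 cylinder gives a regular 16-gon of circumradius 11.5 (constant along its height) (perimeter = 2·16·11.500·sin(180°/16) = 71.79 mm); the cylinder at (3.5, 13.5) is not intersected at this z (z outside [9.5, 23]); the cylinder at (8.5, 8) does not reach this height (z outside [10, 24]); Subtracting the remaining from the first: none of the subtracted shapes is present at this height, so the r=11.5 cylinder is unchanged — boundary = 71.79 mm. Overall, the cross-section is a single solid region. Total boundary length (outer) = 71.79 mm.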